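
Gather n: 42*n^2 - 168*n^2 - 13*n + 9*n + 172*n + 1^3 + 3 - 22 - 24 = -126*n^2 + 168*n - 42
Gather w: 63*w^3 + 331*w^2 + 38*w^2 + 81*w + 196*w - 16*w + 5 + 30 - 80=63*w^3 + 369*w^2 + 261*w - 45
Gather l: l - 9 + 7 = l - 2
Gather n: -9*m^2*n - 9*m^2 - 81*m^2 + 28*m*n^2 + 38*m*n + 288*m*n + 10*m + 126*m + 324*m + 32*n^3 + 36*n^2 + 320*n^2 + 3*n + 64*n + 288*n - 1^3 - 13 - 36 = -90*m^2 + 460*m + 32*n^3 + n^2*(28*m + 356) + n*(-9*m^2 + 326*m + 355) - 50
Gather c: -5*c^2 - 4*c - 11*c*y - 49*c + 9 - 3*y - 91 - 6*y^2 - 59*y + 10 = -5*c^2 + c*(-11*y - 53) - 6*y^2 - 62*y - 72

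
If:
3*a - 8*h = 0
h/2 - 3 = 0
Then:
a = 16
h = 6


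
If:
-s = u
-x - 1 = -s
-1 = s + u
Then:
No Solution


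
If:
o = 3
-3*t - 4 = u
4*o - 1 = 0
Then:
No Solution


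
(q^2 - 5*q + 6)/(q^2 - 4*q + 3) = (q - 2)/(q - 1)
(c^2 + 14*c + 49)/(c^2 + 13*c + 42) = (c + 7)/(c + 6)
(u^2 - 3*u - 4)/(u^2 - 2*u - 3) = (u - 4)/(u - 3)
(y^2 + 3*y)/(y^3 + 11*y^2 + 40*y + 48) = y/(y^2 + 8*y + 16)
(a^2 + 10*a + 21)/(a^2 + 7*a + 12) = (a + 7)/(a + 4)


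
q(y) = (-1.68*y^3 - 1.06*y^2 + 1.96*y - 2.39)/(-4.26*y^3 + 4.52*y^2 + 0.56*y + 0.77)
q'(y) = (-5.04*y^2 - 2.12*y + 1.96)/(-4.26*y^3 + 4.52*y^2 + 0.56*y + 0.77) + (12.78*y^2 - 9.04*y - 0.56)*(-1.68*y^3 - 1.06*y^2 + 1.96*y - 2.39)/(-4.26*y^3 + 4.52*y^2 + 0.56*y + 0.77)^2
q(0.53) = -1.12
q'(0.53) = 0.81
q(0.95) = -1.69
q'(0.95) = -5.00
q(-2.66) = 0.15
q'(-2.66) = -0.10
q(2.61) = 0.80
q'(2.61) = -0.30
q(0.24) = -1.81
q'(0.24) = 4.32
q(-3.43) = 0.21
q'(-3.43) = -0.06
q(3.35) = 0.66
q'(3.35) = -0.12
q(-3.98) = 0.23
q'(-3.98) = -0.04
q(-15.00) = 0.35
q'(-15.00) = -0.00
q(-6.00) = 0.29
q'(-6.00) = -0.02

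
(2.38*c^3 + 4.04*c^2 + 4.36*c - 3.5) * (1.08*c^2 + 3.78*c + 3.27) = 2.5704*c^5 + 13.3596*c^4 + 27.7626*c^3 + 25.9116*c^2 + 1.0272*c - 11.445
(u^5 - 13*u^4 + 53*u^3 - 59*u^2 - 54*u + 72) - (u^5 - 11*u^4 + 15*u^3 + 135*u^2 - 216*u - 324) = -2*u^4 + 38*u^3 - 194*u^2 + 162*u + 396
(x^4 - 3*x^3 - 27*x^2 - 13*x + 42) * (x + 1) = x^5 - 2*x^4 - 30*x^3 - 40*x^2 + 29*x + 42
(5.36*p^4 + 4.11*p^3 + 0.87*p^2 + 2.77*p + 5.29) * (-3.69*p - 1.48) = -19.7784*p^5 - 23.0987*p^4 - 9.2931*p^3 - 11.5089*p^2 - 23.6197*p - 7.8292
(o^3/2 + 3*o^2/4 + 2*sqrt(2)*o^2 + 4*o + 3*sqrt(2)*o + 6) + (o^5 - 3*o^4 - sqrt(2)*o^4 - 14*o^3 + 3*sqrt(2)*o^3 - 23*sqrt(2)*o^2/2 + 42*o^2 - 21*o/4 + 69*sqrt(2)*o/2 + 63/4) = o^5 - 3*o^4 - sqrt(2)*o^4 - 27*o^3/2 + 3*sqrt(2)*o^3 - 19*sqrt(2)*o^2/2 + 171*o^2/4 - 5*o/4 + 75*sqrt(2)*o/2 + 87/4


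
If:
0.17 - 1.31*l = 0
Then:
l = 0.13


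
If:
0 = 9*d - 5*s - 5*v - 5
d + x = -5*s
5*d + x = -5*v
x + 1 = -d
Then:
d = 7/13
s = 1/5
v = -3/13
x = -20/13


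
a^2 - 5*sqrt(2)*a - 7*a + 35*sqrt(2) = (a - 7)*(a - 5*sqrt(2))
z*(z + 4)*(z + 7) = z^3 + 11*z^2 + 28*z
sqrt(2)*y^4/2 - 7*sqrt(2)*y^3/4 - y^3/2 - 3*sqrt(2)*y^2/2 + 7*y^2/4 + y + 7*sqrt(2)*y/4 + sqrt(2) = (y - 4)*(y + 1/2)*(y - sqrt(2))*(sqrt(2)*y/2 + 1/2)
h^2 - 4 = (h - 2)*(h + 2)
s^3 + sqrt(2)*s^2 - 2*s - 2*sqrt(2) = (s - sqrt(2))*(s + sqrt(2))^2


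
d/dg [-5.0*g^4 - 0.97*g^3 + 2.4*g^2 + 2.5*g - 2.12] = -20.0*g^3 - 2.91*g^2 + 4.8*g + 2.5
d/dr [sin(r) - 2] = cos(r)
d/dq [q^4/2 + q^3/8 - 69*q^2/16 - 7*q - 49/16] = 2*q^3 + 3*q^2/8 - 69*q/8 - 7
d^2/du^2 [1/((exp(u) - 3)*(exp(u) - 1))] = 4*(exp(3*u) - 3*exp(2*u) + exp(u) + 3)*exp(u)/(exp(6*u) - 12*exp(5*u) + 57*exp(4*u) - 136*exp(3*u) + 171*exp(2*u) - 108*exp(u) + 27)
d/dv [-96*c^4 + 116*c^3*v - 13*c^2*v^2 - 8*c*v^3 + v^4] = 116*c^3 - 26*c^2*v - 24*c*v^2 + 4*v^3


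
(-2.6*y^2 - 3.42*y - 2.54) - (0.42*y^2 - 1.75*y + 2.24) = -3.02*y^2 - 1.67*y - 4.78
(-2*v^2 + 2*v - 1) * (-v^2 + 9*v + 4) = 2*v^4 - 20*v^3 + 11*v^2 - v - 4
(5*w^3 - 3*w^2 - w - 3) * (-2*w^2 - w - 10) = -10*w^5 + w^4 - 45*w^3 + 37*w^2 + 13*w + 30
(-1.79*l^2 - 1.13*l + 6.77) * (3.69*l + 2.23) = -6.6051*l^3 - 8.1614*l^2 + 22.4614*l + 15.0971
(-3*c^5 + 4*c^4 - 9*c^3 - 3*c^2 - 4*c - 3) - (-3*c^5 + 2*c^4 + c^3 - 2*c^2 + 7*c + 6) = 2*c^4 - 10*c^3 - c^2 - 11*c - 9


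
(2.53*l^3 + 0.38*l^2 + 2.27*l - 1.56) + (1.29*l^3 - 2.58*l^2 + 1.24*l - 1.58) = 3.82*l^3 - 2.2*l^2 + 3.51*l - 3.14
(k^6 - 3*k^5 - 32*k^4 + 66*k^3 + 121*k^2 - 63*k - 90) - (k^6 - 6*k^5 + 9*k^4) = 3*k^5 - 41*k^4 + 66*k^3 + 121*k^2 - 63*k - 90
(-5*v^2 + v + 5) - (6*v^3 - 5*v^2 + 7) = -6*v^3 + v - 2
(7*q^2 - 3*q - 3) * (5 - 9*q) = -63*q^3 + 62*q^2 + 12*q - 15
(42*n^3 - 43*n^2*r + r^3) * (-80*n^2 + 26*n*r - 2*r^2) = -3360*n^5 + 4532*n^4*r - 1202*n^3*r^2 + 6*n^2*r^3 + 26*n*r^4 - 2*r^5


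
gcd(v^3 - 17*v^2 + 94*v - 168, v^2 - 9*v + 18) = v - 6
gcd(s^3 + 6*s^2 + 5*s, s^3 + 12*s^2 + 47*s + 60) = s + 5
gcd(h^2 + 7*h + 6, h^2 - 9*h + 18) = 1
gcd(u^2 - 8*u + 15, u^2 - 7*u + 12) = u - 3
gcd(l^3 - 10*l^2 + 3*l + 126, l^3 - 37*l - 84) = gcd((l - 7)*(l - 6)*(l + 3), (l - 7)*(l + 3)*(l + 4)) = l^2 - 4*l - 21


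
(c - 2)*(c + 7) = c^2 + 5*c - 14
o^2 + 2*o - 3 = (o - 1)*(o + 3)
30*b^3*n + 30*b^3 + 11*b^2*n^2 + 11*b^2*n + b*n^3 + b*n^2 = (5*b + n)*(6*b + n)*(b*n + b)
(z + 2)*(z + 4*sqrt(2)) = z^2 + 2*z + 4*sqrt(2)*z + 8*sqrt(2)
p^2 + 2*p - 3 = (p - 1)*(p + 3)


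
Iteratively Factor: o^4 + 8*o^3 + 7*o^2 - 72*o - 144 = (o + 3)*(o^3 + 5*o^2 - 8*o - 48) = (o + 3)*(o + 4)*(o^2 + o - 12) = (o - 3)*(o + 3)*(o + 4)*(o + 4)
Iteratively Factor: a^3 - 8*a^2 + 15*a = (a - 5)*(a^2 - 3*a) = a*(a - 5)*(a - 3)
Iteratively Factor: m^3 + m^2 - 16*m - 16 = (m + 4)*(m^2 - 3*m - 4) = (m + 1)*(m + 4)*(m - 4)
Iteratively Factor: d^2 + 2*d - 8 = (d + 4)*(d - 2)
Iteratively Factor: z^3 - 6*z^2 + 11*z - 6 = (z - 1)*(z^2 - 5*z + 6) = (z - 2)*(z - 1)*(z - 3)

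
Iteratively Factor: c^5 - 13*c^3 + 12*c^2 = (c + 4)*(c^4 - 4*c^3 + 3*c^2) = c*(c + 4)*(c^3 - 4*c^2 + 3*c) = c^2*(c + 4)*(c^2 - 4*c + 3) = c^2*(c - 3)*(c + 4)*(c - 1)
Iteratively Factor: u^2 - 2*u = (u)*(u - 2)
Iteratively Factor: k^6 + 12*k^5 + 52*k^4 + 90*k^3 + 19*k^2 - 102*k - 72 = (k + 2)*(k^5 + 10*k^4 + 32*k^3 + 26*k^2 - 33*k - 36) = (k + 1)*(k + 2)*(k^4 + 9*k^3 + 23*k^2 + 3*k - 36) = (k + 1)*(k + 2)*(k + 4)*(k^3 + 5*k^2 + 3*k - 9) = (k + 1)*(k + 2)*(k + 3)*(k + 4)*(k^2 + 2*k - 3) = (k + 1)*(k + 2)*(k + 3)^2*(k + 4)*(k - 1)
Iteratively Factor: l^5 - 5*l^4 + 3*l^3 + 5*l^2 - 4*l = (l + 1)*(l^4 - 6*l^3 + 9*l^2 - 4*l) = (l - 4)*(l + 1)*(l^3 - 2*l^2 + l) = (l - 4)*(l - 1)*(l + 1)*(l^2 - l) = (l - 4)*(l - 1)^2*(l + 1)*(l)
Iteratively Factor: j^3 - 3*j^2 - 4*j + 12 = (j - 3)*(j^2 - 4) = (j - 3)*(j + 2)*(j - 2)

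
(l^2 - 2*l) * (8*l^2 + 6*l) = 8*l^4 - 10*l^3 - 12*l^2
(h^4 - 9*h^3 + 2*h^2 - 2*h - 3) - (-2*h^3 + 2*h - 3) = h^4 - 7*h^3 + 2*h^2 - 4*h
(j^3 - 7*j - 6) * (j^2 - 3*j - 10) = j^5 - 3*j^4 - 17*j^3 + 15*j^2 + 88*j + 60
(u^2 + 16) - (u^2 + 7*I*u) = -7*I*u + 16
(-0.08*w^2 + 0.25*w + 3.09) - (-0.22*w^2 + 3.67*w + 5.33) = 0.14*w^2 - 3.42*w - 2.24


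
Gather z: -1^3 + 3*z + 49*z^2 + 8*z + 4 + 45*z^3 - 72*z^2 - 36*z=45*z^3 - 23*z^2 - 25*z + 3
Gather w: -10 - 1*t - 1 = -t - 11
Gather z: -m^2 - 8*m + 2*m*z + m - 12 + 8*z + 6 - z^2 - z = -m^2 - 7*m - z^2 + z*(2*m + 7) - 6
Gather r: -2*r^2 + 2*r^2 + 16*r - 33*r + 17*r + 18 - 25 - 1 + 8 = 0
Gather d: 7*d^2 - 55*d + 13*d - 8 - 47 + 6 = 7*d^2 - 42*d - 49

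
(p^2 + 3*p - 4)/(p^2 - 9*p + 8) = (p + 4)/(p - 8)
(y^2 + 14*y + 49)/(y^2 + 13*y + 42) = (y + 7)/(y + 6)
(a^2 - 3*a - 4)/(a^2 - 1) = (a - 4)/(a - 1)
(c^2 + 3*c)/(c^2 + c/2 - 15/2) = 2*c/(2*c - 5)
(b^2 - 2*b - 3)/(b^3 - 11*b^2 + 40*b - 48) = (b + 1)/(b^2 - 8*b + 16)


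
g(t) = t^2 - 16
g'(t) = 2*t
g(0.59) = -15.65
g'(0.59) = 1.18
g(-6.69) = 28.76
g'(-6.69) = -13.38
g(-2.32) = -10.62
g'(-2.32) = -4.64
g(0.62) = -15.62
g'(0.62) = 1.24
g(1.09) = -14.81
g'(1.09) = 2.18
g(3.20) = -5.76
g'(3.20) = 6.40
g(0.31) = -15.90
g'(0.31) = 0.62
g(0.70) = -15.51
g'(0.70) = 1.40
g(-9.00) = 65.00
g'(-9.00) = -18.00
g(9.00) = 65.00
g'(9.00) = 18.00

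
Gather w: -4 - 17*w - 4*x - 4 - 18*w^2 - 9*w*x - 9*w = -18*w^2 + w*(-9*x - 26) - 4*x - 8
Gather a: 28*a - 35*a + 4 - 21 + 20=3 - 7*a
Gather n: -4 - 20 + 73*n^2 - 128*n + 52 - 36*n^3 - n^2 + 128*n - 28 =-36*n^3 + 72*n^2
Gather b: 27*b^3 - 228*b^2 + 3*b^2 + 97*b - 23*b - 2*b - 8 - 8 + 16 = 27*b^3 - 225*b^2 + 72*b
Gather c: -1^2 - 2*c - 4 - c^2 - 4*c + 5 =-c^2 - 6*c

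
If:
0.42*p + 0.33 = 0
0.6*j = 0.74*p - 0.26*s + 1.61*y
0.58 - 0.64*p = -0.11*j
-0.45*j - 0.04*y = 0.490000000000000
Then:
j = -9.84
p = -0.79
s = 630.40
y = 98.50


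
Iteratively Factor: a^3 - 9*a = (a + 3)*(a^2 - 3*a) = a*(a + 3)*(a - 3)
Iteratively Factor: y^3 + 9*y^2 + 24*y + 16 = (y + 1)*(y^2 + 8*y + 16) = (y + 1)*(y + 4)*(y + 4)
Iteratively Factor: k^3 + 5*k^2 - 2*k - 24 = (k + 3)*(k^2 + 2*k - 8) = (k - 2)*(k + 3)*(k + 4)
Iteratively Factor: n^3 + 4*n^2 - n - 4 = (n - 1)*(n^2 + 5*n + 4) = (n - 1)*(n + 4)*(n + 1)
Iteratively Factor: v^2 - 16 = (v + 4)*(v - 4)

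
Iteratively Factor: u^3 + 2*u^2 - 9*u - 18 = (u + 3)*(u^2 - u - 6) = (u - 3)*(u + 3)*(u + 2)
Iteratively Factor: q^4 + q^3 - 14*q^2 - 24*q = (q + 3)*(q^3 - 2*q^2 - 8*q) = (q + 2)*(q + 3)*(q^2 - 4*q) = (q - 4)*(q + 2)*(q + 3)*(q)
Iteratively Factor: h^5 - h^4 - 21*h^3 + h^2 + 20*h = (h)*(h^4 - h^3 - 21*h^2 + h + 20) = h*(h - 1)*(h^3 - 21*h - 20) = h*(h - 1)*(h + 4)*(h^2 - 4*h - 5) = h*(h - 5)*(h - 1)*(h + 4)*(h + 1)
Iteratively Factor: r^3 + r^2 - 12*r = (r)*(r^2 + r - 12) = r*(r + 4)*(r - 3)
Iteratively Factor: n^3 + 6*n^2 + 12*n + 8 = (n + 2)*(n^2 + 4*n + 4) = (n + 2)^2*(n + 2)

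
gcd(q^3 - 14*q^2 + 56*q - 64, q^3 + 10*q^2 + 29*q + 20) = 1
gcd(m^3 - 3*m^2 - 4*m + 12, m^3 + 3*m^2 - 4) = m + 2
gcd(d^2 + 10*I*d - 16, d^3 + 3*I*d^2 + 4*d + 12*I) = d + 2*I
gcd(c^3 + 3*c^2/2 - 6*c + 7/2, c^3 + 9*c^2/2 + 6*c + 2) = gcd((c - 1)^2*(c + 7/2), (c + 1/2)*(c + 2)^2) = 1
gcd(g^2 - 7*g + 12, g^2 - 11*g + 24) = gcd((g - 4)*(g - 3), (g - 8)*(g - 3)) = g - 3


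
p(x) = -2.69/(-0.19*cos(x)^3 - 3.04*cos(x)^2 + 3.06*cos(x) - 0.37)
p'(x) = -2.69*(-0.57*sin(x)*cos(x)^2 - 6.08*sin(x)*cos(x) + 3.06*sin(x))/(-0.19*cos(x)^3 - 3.04*cos(x)^2 + 3.06*cos(x) - 0.37)^2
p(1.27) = -10.16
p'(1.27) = -44.28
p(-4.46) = 2.04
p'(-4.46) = -6.78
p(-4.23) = 1.11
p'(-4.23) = -2.33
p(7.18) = -8.69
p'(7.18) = 20.99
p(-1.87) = 1.76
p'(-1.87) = 5.27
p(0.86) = -9.62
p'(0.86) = 29.97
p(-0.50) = 17.44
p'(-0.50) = -147.10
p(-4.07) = 0.83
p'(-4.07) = -1.32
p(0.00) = 4.98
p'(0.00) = 0.00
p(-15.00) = 0.62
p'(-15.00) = 0.67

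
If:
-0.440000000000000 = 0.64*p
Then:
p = -0.69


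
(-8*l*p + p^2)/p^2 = (-8*l + p)/p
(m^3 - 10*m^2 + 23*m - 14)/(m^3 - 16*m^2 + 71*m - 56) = (m - 2)/(m - 8)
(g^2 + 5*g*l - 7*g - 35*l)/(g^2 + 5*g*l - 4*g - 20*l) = (g - 7)/(g - 4)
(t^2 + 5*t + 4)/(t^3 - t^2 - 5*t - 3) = (t + 4)/(t^2 - 2*t - 3)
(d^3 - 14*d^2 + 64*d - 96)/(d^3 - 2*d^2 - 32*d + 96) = (d - 6)/(d + 6)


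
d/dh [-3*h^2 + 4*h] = 4 - 6*h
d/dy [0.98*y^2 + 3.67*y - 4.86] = 1.96*y + 3.67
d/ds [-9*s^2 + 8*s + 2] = 8 - 18*s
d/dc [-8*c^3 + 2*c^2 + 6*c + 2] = -24*c^2 + 4*c + 6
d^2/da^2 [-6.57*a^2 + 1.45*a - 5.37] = -13.1400000000000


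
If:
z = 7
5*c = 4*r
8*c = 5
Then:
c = 5/8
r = 25/32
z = 7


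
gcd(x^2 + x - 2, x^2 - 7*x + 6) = x - 1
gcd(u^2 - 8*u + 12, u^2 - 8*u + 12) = u^2 - 8*u + 12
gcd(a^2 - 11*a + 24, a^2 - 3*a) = a - 3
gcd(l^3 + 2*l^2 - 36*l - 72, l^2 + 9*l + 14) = l + 2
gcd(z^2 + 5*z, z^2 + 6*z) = z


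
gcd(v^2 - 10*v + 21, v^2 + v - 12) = v - 3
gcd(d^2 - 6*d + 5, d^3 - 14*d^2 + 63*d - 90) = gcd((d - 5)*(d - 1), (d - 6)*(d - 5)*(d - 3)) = d - 5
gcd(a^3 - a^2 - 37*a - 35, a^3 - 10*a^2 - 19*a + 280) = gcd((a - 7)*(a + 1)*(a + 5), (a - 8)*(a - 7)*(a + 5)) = a^2 - 2*a - 35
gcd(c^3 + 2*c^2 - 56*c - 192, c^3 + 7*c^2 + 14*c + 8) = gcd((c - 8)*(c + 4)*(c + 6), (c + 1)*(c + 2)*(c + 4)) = c + 4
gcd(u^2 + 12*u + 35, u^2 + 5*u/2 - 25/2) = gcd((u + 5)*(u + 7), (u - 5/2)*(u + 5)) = u + 5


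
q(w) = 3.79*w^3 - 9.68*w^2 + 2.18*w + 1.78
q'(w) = 11.37*w^2 - 19.36*w + 2.18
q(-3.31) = -248.93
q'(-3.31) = 190.83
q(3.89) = 86.88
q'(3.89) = 98.92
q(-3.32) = -250.85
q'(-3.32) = 191.78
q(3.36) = 43.59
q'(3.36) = 65.49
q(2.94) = 20.83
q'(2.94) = 43.54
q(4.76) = 201.58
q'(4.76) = 167.64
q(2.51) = 6.20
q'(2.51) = 25.22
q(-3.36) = -258.59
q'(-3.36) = 195.59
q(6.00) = 485.02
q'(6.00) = 295.34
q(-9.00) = -3564.83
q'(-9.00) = 1097.39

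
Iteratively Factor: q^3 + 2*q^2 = (q)*(q^2 + 2*q) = q*(q + 2)*(q)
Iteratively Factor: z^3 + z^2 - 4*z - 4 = (z + 1)*(z^2 - 4) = (z + 1)*(z + 2)*(z - 2)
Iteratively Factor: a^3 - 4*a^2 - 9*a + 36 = (a - 4)*(a^2 - 9) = (a - 4)*(a - 3)*(a + 3)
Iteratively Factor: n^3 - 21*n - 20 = (n + 4)*(n^2 - 4*n - 5) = (n - 5)*(n + 4)*(n + 1)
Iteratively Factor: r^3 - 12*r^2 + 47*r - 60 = (r - 3)*(r^2 - 9*r + 20) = (r - 5)*(r - 3)*(r - 4)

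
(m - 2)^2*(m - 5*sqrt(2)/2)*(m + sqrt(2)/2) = m^4 - 4*m^3 - 2*sqrt(2)*m^3 + 3*m^2/2 + 8*sqrt(2)*m^2 - 8*sqrt(2)*m + 10*m - 10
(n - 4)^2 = n^2 - 8*n + 16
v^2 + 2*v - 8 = (v - 2)*(v + 4)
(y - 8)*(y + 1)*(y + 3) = y^3 - 4*y^2 - 29*y - 24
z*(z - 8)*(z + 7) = z^3 - z^2 - 56*z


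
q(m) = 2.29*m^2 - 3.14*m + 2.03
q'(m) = 4.58*m - 3.14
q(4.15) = 28.44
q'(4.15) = 15.87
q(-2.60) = 25.67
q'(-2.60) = -15.05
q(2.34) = 7.22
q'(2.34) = 7.58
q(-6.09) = 106.08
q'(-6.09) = -31.03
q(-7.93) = 170.94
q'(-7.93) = -39.46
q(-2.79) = 28.62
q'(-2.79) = -15.92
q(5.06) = 44.77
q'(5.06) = 20.03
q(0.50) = 1.03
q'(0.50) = -0.85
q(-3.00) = 32.06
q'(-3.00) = -16.88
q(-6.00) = 103.31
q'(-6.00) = -30.62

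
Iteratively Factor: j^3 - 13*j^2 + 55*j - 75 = (j - 5)*(j^2 - 8*j + 15) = (j - 5)^2*(j - 3)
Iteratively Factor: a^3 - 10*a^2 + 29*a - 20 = (a - 4)*(a^2 - 6*a + 5) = (a - 5)*(a - 4)*(a - 1)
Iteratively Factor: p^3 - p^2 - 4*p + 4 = (p + 2)*(p^2 - 3*p + 2) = (p - 1)*(p + 2)*(p - 2)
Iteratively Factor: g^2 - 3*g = (g)*(g - 3)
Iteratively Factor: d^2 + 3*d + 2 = (d + 1)*(d + 2)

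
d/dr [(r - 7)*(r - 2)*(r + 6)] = 3*r^2 - 6*r - 40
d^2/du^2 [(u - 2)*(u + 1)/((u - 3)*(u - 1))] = 2*(3*u^3 - 15*u^2 + 33*u - 29)/(u^6 - 12*u^5 + 57*u^4 - 136*u^3 + 171*u^2 - 108*u + 27)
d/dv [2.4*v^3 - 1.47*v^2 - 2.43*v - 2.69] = 7.2*v^2 - 2.94*v - 2.43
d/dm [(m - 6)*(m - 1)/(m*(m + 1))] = 2*(4*m^2 - 6*m - 3)/(m^2*(m^2 + 2*m + 1))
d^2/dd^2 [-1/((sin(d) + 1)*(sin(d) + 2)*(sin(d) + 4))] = (9*sin(d)^5 + 68*sin(d)^4 + 144*sin(d)^3 - 34*sin(d)^2 - 372*sin(d) - 280)/((sin(d) + 1)^2*(sin(d) + 2)^3*(sin(d) + 4)^3)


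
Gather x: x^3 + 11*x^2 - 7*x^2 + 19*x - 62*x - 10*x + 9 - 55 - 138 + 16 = x^3 + 4*x^2 - 53*x - 168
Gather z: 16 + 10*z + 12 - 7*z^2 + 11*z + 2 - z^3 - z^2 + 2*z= -z^3 - 8*z^2 + 23*z + 30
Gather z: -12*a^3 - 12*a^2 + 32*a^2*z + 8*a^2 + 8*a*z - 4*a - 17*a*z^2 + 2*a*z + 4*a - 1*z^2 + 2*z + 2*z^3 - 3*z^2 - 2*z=-12*a^3 - 4*a^2 + 2*z^3 + z^2*(-17*a - 4) + z*(32*a^2 + 10*a)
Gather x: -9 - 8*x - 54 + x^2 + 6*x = x^2 - 2*x - 63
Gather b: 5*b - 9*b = -4*b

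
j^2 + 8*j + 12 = (j + 2)*(j + 6)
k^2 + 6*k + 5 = (k + 1)*(k + 5)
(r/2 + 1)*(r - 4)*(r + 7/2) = r^3/2 + 3*r^2/4 - 15*r/2 - 14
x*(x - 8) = x^2 - 8*x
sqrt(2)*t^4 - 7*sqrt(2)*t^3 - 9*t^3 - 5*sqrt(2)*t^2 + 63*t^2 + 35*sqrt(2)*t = t*(t - 7)*(t - 5*sqrt(2))*(sqrt(2)*t + 1)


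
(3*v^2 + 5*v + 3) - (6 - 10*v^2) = 13*v^2 + 5*v - 3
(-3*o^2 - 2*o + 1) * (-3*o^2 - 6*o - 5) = 9*o^4 + 24*o^3 + 24*o^2 + 4*o - 5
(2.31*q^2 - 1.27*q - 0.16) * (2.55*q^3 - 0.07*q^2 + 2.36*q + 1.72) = 5.8905*q^5 - 3.4002*q^4 + 5.1325*q^3 + 0.9872*q^2 - 2.562*q - 0.2752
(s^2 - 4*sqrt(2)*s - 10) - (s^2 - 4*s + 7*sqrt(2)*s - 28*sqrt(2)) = -11*sqrt(2)*s + 4*s - 10 + 28*sqrt(2)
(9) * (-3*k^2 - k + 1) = -27*k^2 - 9*k + 9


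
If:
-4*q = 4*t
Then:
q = -t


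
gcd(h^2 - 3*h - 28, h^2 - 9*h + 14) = h - 7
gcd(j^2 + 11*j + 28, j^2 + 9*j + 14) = j + 7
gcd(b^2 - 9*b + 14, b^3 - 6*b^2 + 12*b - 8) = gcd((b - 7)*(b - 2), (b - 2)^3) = b - 2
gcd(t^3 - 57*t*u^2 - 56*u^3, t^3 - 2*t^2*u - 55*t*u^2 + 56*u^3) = t^2 - t*u - 56*u^2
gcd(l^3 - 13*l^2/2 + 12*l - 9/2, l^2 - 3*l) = l - 3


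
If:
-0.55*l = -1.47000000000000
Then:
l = 2.67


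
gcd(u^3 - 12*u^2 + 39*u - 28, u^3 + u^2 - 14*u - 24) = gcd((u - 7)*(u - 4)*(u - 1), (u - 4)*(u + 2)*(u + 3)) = u - 4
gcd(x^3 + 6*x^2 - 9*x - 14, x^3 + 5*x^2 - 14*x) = x^2 + 5*x - 14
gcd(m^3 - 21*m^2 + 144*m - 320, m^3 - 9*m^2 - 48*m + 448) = m^2 - 16*m + 64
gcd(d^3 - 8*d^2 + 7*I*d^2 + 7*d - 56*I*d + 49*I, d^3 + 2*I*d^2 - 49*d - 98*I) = d - 7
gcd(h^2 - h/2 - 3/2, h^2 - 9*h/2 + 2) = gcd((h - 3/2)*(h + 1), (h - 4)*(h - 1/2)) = 1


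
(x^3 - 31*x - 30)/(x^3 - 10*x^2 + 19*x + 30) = (x + 5)/(x - 5)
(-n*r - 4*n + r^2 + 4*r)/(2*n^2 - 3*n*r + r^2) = (r + 4)/(-2*n + r)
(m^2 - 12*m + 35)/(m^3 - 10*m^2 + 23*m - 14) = (m - 5)/(m^2 - 3*m + 2)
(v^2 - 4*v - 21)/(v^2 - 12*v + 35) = (v + 3)/(v - 5)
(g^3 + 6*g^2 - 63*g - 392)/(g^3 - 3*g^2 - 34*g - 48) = (g^2 + 14*g + 49)/(g^2 + 5*g + 6)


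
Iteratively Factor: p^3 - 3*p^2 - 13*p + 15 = (p - 1)*(p^2 - 2*p - 15) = (p - 5)*(p - 1)*(p + 3)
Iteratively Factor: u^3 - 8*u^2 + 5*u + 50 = (u - 5)*(u^2 - 3*u - 10) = (u - 5)*(u + 2)*(u - 5)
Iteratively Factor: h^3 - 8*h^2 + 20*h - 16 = (h - 2)*(h^2 - 6*h + 8) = (h - 4)*(h - 2)*(h - 2)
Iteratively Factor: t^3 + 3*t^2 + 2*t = (t + 1)*(t^2 + 2*t) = t*(t + 1)*(t + 2)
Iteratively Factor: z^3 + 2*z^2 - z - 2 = (z + 1)*(z^2 + z - 2) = (z - 1)*(z + 1)*(z + 2)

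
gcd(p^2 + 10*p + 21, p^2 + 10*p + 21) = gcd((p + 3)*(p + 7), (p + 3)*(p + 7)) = p^2 + 10*p + 21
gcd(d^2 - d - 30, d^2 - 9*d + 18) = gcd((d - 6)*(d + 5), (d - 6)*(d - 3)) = d - 6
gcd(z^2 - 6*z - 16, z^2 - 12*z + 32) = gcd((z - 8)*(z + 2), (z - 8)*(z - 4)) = z - 8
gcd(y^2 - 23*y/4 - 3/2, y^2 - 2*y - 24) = y - 6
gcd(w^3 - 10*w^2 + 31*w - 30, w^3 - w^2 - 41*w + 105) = w^2 - 8*w + 15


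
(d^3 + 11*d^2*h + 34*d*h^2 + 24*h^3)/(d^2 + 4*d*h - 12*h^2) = (d^2 + 5*d*h + 4*h^2)/(d - 2*h)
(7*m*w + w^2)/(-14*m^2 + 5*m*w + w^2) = w/(-2*m + w)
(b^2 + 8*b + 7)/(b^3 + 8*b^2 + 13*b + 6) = (b + 7)/(b^2 + 7*b + 6)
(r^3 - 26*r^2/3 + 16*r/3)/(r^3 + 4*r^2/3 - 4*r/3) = (r - 8)/(r + 2)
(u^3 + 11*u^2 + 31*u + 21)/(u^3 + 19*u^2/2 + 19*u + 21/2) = 2*(u + 3)/(2*u + 3)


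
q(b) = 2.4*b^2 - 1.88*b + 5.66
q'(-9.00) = -45.08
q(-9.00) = 216.98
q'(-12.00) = -59.48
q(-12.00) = 373.82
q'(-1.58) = -9.46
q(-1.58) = 14.62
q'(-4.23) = -22.18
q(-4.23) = 56.56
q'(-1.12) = -7.26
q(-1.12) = 10.78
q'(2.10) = 8.20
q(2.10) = 12.30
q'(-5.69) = -29.19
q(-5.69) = 94.06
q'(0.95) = 2.68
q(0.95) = 6.04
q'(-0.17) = -2.70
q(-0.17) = 6.05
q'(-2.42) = -13.50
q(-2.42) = 24.26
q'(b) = 4.8*b - 1.88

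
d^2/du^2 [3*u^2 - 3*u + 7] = 6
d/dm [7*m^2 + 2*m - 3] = 14*m + 2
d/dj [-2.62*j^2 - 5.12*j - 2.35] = -5.24*j - 5.12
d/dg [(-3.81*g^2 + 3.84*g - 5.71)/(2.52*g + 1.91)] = (-9.6012*g^2 - 14.5542*g + 21.7236)/(6.3504*g^2 + 9.6264*g + 3.6481)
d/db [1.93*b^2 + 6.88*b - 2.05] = 3.86*b + 6.88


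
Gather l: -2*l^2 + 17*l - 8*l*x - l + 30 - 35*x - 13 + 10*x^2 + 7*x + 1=-2*l^2 + l*(16 - 8*x) + 10*x^2 - 28*x + 18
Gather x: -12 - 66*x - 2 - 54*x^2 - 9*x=-54*x^2 - 75*x - 14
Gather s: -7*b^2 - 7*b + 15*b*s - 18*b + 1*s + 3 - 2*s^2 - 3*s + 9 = -7*b^2 - 25*b - 2*s^2 + s*(15*b - 2) + 12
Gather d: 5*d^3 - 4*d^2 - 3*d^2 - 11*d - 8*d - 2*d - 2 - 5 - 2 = 5*d^3 - 7*d^2 - 21*d - 9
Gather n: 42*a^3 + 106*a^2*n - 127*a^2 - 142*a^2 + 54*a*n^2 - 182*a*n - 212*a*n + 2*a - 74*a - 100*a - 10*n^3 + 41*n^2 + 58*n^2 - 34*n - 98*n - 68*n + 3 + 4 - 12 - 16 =42*a^3 - 269*a^2 - 172*a - 10*n^3 + n^2*(54*a + 99) + n*(106*a^2 - 394*a - 200) - 21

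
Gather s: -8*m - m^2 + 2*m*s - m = -m^2 + 2*m*s - 9*m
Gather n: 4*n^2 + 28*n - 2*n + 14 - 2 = 4*n^2 + 26*n + 12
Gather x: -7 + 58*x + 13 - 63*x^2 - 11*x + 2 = -63*x^2 + 47*x + 8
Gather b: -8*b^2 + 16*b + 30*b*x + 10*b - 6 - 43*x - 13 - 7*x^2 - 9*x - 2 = -8*b^2 + b*(30*x + 26) - 7*x^2 - 52*x - 21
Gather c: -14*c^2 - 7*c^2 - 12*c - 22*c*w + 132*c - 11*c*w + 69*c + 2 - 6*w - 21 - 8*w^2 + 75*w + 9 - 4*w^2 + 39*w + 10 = -21*c^2 + c*(189 - 33*w) - 12*w^2 + 108*w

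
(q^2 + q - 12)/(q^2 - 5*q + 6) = (q + 4)/(q - 2)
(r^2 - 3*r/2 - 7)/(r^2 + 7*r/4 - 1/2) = 2*(2*r - 7)/(4*r - 1)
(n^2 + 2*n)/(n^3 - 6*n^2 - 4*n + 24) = n/(n^2 - 8*n + 12)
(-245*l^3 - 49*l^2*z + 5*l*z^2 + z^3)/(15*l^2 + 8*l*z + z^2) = (-49*l^2 + z^2)/(3*l + z)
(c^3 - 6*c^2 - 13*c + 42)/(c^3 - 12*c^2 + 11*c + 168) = (c - 2)/(c - 8)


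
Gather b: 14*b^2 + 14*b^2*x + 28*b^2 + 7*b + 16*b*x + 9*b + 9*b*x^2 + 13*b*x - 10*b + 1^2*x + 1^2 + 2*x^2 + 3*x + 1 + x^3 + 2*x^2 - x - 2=b^2*(14*x + 42) + b*(9*x^2 + 29*x + 6) + x^3 + 4*x^2 + 3*x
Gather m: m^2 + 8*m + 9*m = m^2 + 17*m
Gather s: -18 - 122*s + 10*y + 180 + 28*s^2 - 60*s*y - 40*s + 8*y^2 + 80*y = 28*s^2 + s*(-60*y - 162) + 8*y^2 + 90*y + 162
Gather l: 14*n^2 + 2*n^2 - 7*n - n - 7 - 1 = 16*n^2 - 8*n - 8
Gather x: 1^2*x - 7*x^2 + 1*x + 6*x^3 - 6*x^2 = 6*x^3 - 13*x^2 + 2*x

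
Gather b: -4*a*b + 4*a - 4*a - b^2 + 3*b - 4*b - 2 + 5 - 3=-b^2 + b*(-4*a - 1)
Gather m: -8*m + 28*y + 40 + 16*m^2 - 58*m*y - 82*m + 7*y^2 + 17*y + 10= 16*m^2 + m*(-58*y - 90) + 7*y^2 + 45*y + 50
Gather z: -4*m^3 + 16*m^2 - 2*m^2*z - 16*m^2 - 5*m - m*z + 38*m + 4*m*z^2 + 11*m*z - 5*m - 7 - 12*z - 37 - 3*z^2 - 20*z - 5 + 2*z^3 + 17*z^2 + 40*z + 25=-4*m^3 + 28*m + 2*z^3 + z^2*(4*m + 14) + z*(-2*m^2 + 10*m + 8) - 24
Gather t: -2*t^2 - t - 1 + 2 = -2*t^2 - t + 1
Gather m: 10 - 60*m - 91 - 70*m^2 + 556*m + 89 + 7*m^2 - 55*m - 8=-63*m^2 + 441*m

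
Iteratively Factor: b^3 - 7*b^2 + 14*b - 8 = (b - 1)*(b^2 - 6*b + 8) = (b - 4)*(b - 1)*(b - 2)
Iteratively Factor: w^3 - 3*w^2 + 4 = (w - 2)*(w^2 - w - 2) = (w - 2)*(w + 1)*(w - 2)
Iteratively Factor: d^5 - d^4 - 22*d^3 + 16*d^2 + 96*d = (d + 2)*(d^4 - 3*d^3 - 16*d^2 + 48*d) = (d - 4)*(d + 2)*(d^3 + d^2 - 12*d) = (d - 4)*(d + 2)*(d + 4)*(d^2 - 3*d) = (d - 4)*(d - 3)*(d + 2)*(d + 4)*(d)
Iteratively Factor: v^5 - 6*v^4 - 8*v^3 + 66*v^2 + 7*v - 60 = (v - 5)*(v^4 - v^3 - 13*v^2 + v + 12) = (v - 5)*(v - 1)*(v^3 - 13*v - 12) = (v - 5)*(v - 1)*(v + 1)*(v^2 - v - 12) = (v - 5)*(v - 4)*(v - 1)*(v + 1)*(v + 3)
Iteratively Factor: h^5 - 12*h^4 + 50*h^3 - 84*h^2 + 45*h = (h)*(h^4 - 12*h^3 + 50*h^2 - 84*h + 45) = h*(h - 5)*(h^3 - 7*h^2 + 15*h - 9) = h*(h - 5)*(h - 1)*(h^2 - 6*h + 9) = h*(h - 5)*(h - 3)*(h - 1)*(h - 3)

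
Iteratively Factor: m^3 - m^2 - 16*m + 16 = (m - 4)*(m^2 + 3*m - 4) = (m - 4)*(m + 4)*(m - 1)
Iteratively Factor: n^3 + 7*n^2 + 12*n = (n + 4)*(n^2 + 3*n) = n*(n + 4)*(n + 3)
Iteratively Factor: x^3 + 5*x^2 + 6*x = (x + 2)*(x^2 + 3*x) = (x + 2)*(x + 3)*(x)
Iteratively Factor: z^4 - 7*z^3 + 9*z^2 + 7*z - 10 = (z + 1)*(z^3 - 8*z^2 + 17*z - 10) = (z - 2)*(z + 1)*(z^2 - 6*z + 5) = (z - 5)*(z - 2)*(z + 1)*(z - 1)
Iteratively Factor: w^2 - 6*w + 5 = (w - 1)*(w - 5)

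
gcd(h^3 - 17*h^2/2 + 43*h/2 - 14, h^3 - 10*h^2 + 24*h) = h - 4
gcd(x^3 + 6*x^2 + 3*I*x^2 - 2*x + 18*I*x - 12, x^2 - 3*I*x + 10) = x + 2*I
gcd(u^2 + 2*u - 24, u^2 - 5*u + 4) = u - 4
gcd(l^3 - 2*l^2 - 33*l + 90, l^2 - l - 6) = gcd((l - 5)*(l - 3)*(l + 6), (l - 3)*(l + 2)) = l - 3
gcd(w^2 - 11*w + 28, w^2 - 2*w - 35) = w - 7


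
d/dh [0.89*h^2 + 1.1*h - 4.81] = 1.78*h + 1.1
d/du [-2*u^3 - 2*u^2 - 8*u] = -6*u^2 - 4*u - 8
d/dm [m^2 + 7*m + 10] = 2*m + 7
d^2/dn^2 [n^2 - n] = 2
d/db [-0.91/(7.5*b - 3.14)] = 6.825/(7.5*b - 3.14)^2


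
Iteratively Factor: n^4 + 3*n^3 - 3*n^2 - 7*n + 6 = (n - 1)*(n^3 + 4*n^2 + n - 6) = (n - 1)*(n + 2)*(n^2 + 2*n - 3) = (n - 1)*(n + 2)*(n + 3)*(n - 1)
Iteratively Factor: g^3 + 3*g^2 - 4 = (g - 1)*(g^2 + 4*g + 4) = (g - 1)*(g + 2)*(g + 2)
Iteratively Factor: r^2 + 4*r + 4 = (r + 2)*(r + 2)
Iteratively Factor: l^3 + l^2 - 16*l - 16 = (l - 4)*(l^2 + 5*l + 4) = (l - 4)*(l + 4)*(l + 1)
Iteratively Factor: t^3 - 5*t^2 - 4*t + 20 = (t - 5)*(t^2 - 4) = (t - 5)*(t - 2)*(t + 2)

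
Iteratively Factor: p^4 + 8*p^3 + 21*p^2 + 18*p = (p)*(p^3 + 8*p^2 + 21*p + 18) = p*(p + 3)*(p^2 + 5*p + 6) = p*(p + 3)^2*(p + 2)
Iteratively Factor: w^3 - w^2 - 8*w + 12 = (w - 2)*(w^2 + w - 6) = (w - 2)^2*(w + 3)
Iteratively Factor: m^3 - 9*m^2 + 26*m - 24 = (m - 2)*(m^2 - 7*m + 12) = (m - 4)*(m - 2)*(m - 3)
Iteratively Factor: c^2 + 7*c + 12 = (c + 3)*(c + 4)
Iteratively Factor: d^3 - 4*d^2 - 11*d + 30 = (d - 2)*(d^2 - 2*d - 15) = (d - 2)*(d + 3)*(d - 5)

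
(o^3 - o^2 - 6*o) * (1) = o^3 - o^2 - 6*o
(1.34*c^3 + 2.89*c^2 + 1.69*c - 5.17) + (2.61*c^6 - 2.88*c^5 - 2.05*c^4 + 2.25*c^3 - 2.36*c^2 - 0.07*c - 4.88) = 2.61*c^6 - 2.88*c^5 - 2.05*c^4 + 3.59*c^3 + 0.53*c^2 + 1.62*c - 10.05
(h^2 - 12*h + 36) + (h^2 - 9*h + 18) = 2*h^2 - 21*h + 54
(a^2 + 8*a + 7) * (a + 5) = a^3 + 13*a^2 + 47*a + 35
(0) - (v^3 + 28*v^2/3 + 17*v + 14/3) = -v^3 - 28*v^2/3 - 17*v - 14/3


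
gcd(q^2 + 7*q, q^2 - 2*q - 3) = 1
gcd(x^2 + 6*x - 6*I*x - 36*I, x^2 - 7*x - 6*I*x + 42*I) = x - 6*I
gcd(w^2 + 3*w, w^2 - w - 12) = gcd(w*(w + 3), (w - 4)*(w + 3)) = w + 3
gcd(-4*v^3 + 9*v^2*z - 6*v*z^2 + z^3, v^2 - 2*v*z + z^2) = v^2 - 2*v*z + z^2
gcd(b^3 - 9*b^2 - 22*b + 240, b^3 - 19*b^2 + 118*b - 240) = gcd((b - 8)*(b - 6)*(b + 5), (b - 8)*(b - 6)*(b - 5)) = b^2 - 14*b + 48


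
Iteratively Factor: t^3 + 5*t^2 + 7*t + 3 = (t + 1)*(t^2 + 4*t + 3) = (t + 1)^2*(t + 3)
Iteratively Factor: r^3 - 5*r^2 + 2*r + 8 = (r - 4)*(r^2 - r - 2) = (r - 4)*(r - 2)*(r + 1)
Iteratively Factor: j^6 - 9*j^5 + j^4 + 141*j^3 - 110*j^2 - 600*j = (j + 3)*(j^5 - 12*j^4 + 37*j^3 + 30*j^2 - 200*j) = (j - 5)*(j + 3)*(j^4 - 7*j^3 + 2*j^2 + 40*j) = (j - 5)^2*(j + 3)*(j^3 - 2*j^2 - 8*j) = (j - 5)^2*(j - 4)*(j + 3)*(j^2 + 2*j) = (j - 5)^2*(j - 4)*(j + 2)*(j + 3)*(j)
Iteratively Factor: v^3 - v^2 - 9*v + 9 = (v + 3)*(v^2 - 4*v + 3) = (v - 1)*(v + 3)*(v - 3)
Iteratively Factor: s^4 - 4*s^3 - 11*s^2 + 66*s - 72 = (s - 3)*(s^3 - s^2 - 14*s + 24) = (s - 3)*(s + 4)*(s^2 - 5*s + 6) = (s - 3)^2*(s + 4)*(s - 2)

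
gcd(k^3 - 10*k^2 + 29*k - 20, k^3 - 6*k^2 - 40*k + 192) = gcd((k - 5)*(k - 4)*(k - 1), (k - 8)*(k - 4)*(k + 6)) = k - 4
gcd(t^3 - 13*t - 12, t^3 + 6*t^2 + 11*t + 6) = t^2 + 4*t + 3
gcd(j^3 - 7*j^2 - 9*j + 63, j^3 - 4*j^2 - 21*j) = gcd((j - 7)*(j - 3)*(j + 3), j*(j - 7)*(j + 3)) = j^2 - 4*j - 21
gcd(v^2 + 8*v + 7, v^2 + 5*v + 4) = v + 1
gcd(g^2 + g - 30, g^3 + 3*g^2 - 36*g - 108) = g + 6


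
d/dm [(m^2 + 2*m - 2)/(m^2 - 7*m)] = (-9*m^2 + 4*m - 14)/(m^2*(m^2 - 14*m + 49))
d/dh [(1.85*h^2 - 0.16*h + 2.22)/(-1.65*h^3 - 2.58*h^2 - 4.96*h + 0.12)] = (3.0525*h^4 - 0.528*h^3 + 1.4002*h^2 + 11.8992*h + 10.992)/(2.7225*h^6 + 8.514*h^5 + 23.0244*h^4 + 25.1976*h^3 + 23.9824*h^2 - 1.1904*h + 0.0144)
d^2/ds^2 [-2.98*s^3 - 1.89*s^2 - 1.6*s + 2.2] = -17.88*s - 3.78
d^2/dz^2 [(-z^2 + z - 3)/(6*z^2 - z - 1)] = 2*(30*z^3 - 342*z^2 + 72*z - 23)/(216*z^6 - 108*z^5 - 90*z^4 + 35*z^3 + 15*z^2 - 3*z - 1)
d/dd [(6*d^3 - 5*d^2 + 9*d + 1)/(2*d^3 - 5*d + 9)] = (10*d^4 - 96*d^3 + 181*d^2 - 90*d + 86)/(4*d^6 - 20*d^4 + 36*d^3 + 25*d^2 - 90*d + 81)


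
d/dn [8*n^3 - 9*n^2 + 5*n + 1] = 24*n^2 - 18*n + 5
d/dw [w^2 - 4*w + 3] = 2*w - 4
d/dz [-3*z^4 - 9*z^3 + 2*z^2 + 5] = z*(-12*z^2 - 27*z + 4)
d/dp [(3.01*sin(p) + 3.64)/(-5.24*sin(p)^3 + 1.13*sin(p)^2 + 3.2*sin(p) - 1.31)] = (31.5448*sin(p)^3 + 53.8195*sin(p)^2 - 8.2264*sin(p) - 15.5911)*cos(p)/(27.4576*sin(p)^6 - 11.8424*sin(p)^5 - 32.2591*sin(p)^4 + 20.9608*sin(p)^3 + 7.2794*sin(p)^2 - 8.384*sin(p) + 1.7161)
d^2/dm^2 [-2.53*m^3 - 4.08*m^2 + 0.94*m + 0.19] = -15.18*m - 8.16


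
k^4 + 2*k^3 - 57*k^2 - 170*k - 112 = (k - 8)*(k + 1)*(k + 2)*(k + 7)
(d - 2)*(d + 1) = d^2 - d - 2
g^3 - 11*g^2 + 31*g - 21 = (g - 7)*(g - 3)*(g - 1)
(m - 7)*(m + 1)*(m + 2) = m^3 - 4*m^2 - 19*m - 14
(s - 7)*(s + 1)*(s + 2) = s^3 - 4*s^2 - 19*s - 14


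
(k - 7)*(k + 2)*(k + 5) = k^3 - 39*k - 70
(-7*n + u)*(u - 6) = -7*n*u + 42*n + u^2 - 6*u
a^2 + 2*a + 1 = (a + 1)^2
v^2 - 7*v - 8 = (v - 8)*(v + 1)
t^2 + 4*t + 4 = (t + 2)^2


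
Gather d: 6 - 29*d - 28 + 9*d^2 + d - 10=9*d^2 - 28*d - 32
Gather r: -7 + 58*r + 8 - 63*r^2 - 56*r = -63*r^2 + 2*r + 1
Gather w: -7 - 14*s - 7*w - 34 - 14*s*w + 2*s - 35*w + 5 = -12*s + w*(-14*s - 42) - 36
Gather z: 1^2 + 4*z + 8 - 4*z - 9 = 0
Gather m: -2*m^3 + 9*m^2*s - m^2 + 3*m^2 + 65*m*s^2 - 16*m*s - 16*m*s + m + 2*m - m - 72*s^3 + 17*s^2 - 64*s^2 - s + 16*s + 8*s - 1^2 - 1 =-2*m^3 + m^2*(9*s + 2) + m*(65*s^2 - 32*s + 2) - 72*s^3 - 47*s^2 + 23*s - 2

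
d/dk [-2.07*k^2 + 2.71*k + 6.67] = 2.71 - 4.14*k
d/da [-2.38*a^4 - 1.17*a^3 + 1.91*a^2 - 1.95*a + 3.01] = -9.52*a^3 - 3.51*a^2 + 3.82*a - 1.95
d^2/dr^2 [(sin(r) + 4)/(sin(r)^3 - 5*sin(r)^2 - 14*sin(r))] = (-4*sin(r)^4 - 21*sin(r)^3 + 145*sin(r)^2 - 200*sin(r) - 1082 - 520/sin(r) + 1680/sin(r)^2 + 1568/sin(r)^3)/((sin(r) - 7)^3*(sin(r) + 2)^3)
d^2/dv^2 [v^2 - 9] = 2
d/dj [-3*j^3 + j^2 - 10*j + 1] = -9*j^2 + 2*j - 10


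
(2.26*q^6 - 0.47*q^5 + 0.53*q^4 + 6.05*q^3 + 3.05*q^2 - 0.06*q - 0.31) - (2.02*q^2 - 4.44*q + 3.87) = 2.26*q^6 - 0.47*q^5 + 0.53*q^4 + 6.05*q^3 + 1.03*q^2 + 4.38*q - 4.18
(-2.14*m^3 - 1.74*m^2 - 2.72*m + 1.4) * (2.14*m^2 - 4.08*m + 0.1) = -4.5796*m^5 + 5.0076*m^4 + 1.0644*m^3 + 13.9196*m^2 - 5.984*m + 0.14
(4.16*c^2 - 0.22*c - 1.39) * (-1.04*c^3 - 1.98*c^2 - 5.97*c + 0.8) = -4.3264*c^5 - 8.008*c^4 - 22.954*c^3 + 7.3936*c^2 + 8.1223*c - 1.112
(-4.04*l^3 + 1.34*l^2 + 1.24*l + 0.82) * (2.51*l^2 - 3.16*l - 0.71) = -10.1404*l^5 + 16.1298*l^4 + 1.7464*l^3 - 2.8116*l^2 - 3.4716*l - 0.5822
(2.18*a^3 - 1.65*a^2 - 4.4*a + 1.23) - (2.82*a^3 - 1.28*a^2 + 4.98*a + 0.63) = -0.64*a^3 - 0.37*a^2 - 9.38*a + 0.6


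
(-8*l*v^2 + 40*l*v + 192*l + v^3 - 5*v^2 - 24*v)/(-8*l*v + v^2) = v - 5 - 24/v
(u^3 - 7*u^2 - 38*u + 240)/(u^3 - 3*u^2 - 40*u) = (u^2 + u - 30)/(u*(u + 5))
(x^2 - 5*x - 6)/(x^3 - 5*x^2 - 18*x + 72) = (x + 1)/(x^2 + x - 12)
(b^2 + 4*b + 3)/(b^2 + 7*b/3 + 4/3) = 3*(b + 3)/(3*b + 4)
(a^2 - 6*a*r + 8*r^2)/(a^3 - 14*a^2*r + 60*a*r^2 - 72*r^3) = (a - 4*r)/(a^2 - 12*a*r + 36*r^2)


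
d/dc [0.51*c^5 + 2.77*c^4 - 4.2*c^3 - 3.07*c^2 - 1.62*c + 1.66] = 2.55*c^4 + 11.08*c^3 - 12.6*c^2 - 6.14*c - 1.62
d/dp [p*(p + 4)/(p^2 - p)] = -5/(p^2 - 2*p + 1)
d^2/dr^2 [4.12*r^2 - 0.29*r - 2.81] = 8.24000000000000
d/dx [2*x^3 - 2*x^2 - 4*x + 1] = 6*x^2 - 4*x - 4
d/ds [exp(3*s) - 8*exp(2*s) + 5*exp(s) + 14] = (3*exp(2*s) - 16*exp(s) + 5)*exp(s)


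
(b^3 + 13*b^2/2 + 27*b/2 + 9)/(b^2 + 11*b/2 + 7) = (2*b^2 + 9*b + 9)/(2*b + 7)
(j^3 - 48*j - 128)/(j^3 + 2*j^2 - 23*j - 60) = (j^2 - 4*j - 32)/(j^2 - 2*j - 15)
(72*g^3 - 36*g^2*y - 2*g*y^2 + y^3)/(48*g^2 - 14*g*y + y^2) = (-12*g^2 + 4*g*y + y^2)/(-8*g + y)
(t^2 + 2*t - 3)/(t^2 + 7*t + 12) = (t - 1)/(t + 4)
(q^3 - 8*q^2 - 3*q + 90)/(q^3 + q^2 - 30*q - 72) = (q - 5)/(q + 4)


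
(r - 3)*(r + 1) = r^2 - 2*r - 3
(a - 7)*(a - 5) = a^2 - 12*a + 35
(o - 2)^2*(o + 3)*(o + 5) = o^4 + 4*o^3 - 13*o^2 - 28*o + 60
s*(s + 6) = s^2 + 6*s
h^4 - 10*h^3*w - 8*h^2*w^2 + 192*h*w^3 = h*(h - 8*w)*(h - 6*w)*(h + 4*w)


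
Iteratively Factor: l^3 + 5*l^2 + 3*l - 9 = (l + 3)*(l^2 + 2*l - 3) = (l - 1)*(l + 3)*(l + 3)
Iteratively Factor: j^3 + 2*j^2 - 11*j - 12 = (j - 3)*(j^2 + 5*j + 4) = (j - 3)*(j + 1)*(j + 4)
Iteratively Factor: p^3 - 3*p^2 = (p)*(p^2 - 3*p) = p^2*(p - 3)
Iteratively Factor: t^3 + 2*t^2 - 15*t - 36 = (t + 3)*(t^2 - t - 12) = (t - 4)*(t + 3)*(t + 3)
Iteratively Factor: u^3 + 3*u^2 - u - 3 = (u + 3)*(u^2 - 1) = (u - 1)*(u + 3)*(u + 1)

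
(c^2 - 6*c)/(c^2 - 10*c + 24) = c/(c - 4)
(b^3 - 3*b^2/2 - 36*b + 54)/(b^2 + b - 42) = (b^2 + 9*b/2 - 9)/(b + 7)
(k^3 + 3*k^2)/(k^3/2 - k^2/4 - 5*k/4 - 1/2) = 4*k^2*(k + 3)/(2*k^3 - k^2 - 5*k - 2)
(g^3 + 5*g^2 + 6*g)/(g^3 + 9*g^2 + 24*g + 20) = g*(g + 3)/(g^2 + 7*g + 10)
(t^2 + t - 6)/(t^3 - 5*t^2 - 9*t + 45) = (t - 2)/(t^2 - 8*t + 15)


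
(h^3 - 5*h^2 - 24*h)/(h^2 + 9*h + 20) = h*(h^2 - 5*h - 24)/(h^2 + 9*h + 20)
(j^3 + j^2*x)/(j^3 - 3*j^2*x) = (j + x)/(j - 3*x)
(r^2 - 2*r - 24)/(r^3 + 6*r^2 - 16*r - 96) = (r - 6)/(r^2 + 2*r - 24)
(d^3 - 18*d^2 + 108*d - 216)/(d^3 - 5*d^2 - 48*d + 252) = (d - 6)/(d + 7)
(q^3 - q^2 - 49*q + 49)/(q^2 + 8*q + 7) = (q^2 - 8*q + 7)/(q + 1)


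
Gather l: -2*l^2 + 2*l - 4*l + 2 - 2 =-2*l^2 - 2*l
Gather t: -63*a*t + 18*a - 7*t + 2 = 18*a + t*(-63*a - 7) + 2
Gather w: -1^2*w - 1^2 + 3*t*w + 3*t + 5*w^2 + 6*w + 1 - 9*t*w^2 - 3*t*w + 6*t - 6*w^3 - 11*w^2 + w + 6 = 9*t - 6*w^3 + w^2*(-9*t - 6) + 6*w + 6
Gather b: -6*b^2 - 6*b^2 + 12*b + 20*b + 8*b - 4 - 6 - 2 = -12*b^2 + 40*b - 12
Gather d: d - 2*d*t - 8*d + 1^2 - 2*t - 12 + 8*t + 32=d*(-2*t - 7) + 6*t + 21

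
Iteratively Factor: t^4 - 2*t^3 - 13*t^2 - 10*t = (t)*(t^3 - 2*t^2 - 13*t - 10) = t*(t + 2)*(t^2 - 4*t - 5) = t*(t + 1)*(t + 2)*(t - 5)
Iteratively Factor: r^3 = (r)*(r^2) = r^2*(r)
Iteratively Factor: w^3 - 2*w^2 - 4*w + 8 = (w - 2)*(w^2 - 4) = (w - 2)*(w + 2)*(w - 2)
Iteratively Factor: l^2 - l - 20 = (l + 4)*(l - 5)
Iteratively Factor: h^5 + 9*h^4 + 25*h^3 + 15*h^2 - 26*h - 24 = (h + 3)*(h^4 + 6*h^3 + 7*h^2 - 6*h - 8) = (h + 2)*(h + 3)*(h^3 + 4*h^2 - h - 4) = (h + 2)*(h + 3)*(h + 4)*(h^2 - 1) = (h - 1)*(h + 2)*(h + 3)*(h + 4)*(h + 1)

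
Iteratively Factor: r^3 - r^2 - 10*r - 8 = (r + 2)*(r^2 - 3*r - 4) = (r + 1)*(r + 2)*(r - 4)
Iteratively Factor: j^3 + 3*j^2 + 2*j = (j + 1)*(j^2 + 2*j) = j*(j + 1)*(j + 2)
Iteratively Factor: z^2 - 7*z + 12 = (z - 3)*(z - 4)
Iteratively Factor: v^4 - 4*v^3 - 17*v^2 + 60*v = (v - 5)*(v^3 + v^2 - 12*v) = v*(v - 5)*(v^2 + v - 12) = v*(v - 5)*(v - 3)*(v + 4)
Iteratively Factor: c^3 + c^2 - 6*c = (c)*(c^2 + c - 6) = c*(c + 3)*(c - 2)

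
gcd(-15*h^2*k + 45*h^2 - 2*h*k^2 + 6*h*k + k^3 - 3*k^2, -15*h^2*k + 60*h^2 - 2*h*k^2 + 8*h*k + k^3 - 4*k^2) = 15*h^2 + 2*h*k - k^2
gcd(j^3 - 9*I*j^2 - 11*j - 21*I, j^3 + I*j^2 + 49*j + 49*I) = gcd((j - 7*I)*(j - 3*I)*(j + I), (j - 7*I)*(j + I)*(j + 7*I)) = j^2 - 6*I*j + 7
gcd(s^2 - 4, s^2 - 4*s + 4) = s - 2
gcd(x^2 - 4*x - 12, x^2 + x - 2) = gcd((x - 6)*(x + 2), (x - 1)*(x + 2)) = x + 2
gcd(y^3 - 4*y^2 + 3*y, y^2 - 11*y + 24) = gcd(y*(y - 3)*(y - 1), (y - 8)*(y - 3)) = y - 3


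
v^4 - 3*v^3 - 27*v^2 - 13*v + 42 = (v - 7)*(v - 1)*(v + 2)*(v + 3)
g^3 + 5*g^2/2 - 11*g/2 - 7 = (g - 2)*(g + 1)*(g + 7/2)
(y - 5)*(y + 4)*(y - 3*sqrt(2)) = y^3 - 3*sqrt(2)*y^2 - y^2 - 20*y + 3*sqrt(2)*y + 60*sqrt(2)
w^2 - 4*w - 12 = (w - 6)*(w + 2)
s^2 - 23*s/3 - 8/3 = (s - 8)*(s + 1/3)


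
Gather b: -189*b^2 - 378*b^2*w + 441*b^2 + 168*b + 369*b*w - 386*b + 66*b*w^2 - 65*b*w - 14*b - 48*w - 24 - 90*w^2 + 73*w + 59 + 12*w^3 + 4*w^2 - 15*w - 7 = b^2*(252 - 378*w) + b*(66*w^2 + 304*w - 232) + 12*w^3 - 86*w^2 + 10*w + 28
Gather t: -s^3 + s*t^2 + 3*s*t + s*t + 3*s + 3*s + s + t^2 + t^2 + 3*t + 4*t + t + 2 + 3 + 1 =-s^3 + 7*s + t^2*(s + 2) + t*(4*s + 8) + 6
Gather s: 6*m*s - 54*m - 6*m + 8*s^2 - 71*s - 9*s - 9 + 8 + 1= -60*m + 8*s^2 + s*(6*m - 80)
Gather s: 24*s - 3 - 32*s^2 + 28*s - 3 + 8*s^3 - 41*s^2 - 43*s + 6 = 8*s^3 - 73*s^2 + 9*s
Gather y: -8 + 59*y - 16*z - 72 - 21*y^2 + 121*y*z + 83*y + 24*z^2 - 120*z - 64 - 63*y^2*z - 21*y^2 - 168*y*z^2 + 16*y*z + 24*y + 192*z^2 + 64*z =y^2*(-63*z - 42) + y*(-168*z^2 + 137*z + 166) + 216*z^2 - 72*z - 144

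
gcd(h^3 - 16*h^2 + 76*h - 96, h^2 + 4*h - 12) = h - 2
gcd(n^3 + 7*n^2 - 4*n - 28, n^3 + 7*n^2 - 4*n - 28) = n^3 + 7*n^2 - 4*n - 28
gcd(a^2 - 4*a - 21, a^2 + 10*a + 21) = a + 3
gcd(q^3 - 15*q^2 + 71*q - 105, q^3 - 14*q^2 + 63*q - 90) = q^2 - 8*q + 15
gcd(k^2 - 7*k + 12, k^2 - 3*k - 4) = k - 4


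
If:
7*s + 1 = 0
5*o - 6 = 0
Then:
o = 6/5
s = -1/7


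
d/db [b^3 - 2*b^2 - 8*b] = 3*b^2 - 4*b - 8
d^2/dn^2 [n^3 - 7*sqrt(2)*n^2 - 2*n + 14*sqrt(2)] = 6*n - 14*sqrt(2)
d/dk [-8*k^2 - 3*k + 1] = -16*k - 3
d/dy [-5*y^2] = -10*y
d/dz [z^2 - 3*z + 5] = 2*z - 3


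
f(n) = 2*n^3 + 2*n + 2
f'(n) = 6*n^2 + 2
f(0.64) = 3.80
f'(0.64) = 4.46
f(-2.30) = -26.93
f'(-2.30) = 33.74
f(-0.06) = 1.88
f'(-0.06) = 2.02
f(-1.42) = -6.57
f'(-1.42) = 14.10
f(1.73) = 15.82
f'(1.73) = 19.96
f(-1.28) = -4.75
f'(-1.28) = 11.83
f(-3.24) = -72.50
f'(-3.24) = 64.99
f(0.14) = 2.29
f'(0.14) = 2.12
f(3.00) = 62.00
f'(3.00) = 56.00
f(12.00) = 3482.00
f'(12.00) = 866.00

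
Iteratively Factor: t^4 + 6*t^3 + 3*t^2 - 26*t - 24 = (t - 2)*(t^3 + 8*t^2 + 19*t + 12) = (t - 2)*(t + 4)*(t^2 + 4*t + 3) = (t - 2)*(t + 3)*(t + 4)*(t + 1)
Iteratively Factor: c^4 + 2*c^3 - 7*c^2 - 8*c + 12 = (c + 3)*(c^3 - c^2 - 4*c + 4) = (c + 2)*(c + 3)*(c^2 - 3*c + 2) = (c - 1)*(c + 2)*(c + 3)*(c - 2)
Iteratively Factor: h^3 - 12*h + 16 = (h - 2)*(h^2 + 2*h - 8) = (h - 2)*(h + 4)*(h - 2)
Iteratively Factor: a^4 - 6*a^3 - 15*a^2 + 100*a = (a - 5)*(a^3 - a^2 - 20*a) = a*(a - 5)*(a^2 - a - 20) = a*(a - 5)*(a + 4)*(a - 5)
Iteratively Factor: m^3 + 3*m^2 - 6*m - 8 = (m + 4)*(m^2 - m - 2) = (m + 1)*(m + 4)*(m - 2)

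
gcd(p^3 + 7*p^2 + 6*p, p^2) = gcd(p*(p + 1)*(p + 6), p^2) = p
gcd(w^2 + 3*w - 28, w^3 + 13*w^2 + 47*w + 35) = w + 7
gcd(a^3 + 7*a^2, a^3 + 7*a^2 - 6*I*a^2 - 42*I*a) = a^2 + 7*a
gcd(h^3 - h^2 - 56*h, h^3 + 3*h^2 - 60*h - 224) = h^2 - h - 56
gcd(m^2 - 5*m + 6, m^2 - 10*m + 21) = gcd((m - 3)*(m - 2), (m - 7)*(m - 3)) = m - 3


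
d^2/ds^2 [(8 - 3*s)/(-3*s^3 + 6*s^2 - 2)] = 6*(3*s^2*(3*s - 8)*(3*s - 4)^2 + (-9*s^2 + 12*s - (3*s - 8)*(3*s - 2))*(3*s^3 - 6*s^2 + 2))/(3*s^3 - 6*s^2 + 2)^3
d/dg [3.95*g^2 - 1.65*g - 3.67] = 7.9*g - 1.65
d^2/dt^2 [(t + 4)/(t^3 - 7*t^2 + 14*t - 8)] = 2*((t + 4)*(3*t^2 - 14*t + 14)^2 + (-3*t^2 + 14*t - (t + 4)*(3*t - 7) - 14)*(t^3 - 7*t^2 + 14*t - 8))/(t^3 - 7*t^2 + 14*t - 8)^3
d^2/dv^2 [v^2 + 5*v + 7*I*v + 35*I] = 2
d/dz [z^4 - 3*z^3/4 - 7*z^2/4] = z*(16*z^2 - 9*z - 14)/4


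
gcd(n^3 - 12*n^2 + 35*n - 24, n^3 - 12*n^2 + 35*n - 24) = n^3 - 12*n^2 + 35*n - 24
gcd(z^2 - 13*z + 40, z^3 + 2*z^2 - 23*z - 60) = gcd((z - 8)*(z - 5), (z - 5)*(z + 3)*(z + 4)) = z - 5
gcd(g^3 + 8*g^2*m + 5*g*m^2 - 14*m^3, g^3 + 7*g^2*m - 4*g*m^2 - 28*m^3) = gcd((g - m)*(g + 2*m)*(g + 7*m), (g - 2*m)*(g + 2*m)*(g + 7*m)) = g^2 + 9*g*m + 14*m^2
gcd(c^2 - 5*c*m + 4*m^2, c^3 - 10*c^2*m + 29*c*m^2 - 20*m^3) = c^2 - 5*c*m + 4*m^2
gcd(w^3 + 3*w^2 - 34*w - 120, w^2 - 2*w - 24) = w^2 - 2*w - 24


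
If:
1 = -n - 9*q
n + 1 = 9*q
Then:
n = -1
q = 0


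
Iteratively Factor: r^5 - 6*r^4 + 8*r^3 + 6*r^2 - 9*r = (r - 3)*(r^4 - 3*r^3 - r^2 + 3*r) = (r - 3)^2*(r^3 - r) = (r - 3)^2*(r + 1)*(r^2 - r) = (r - 3)^2*(r - 1)*(r + 1)*(r)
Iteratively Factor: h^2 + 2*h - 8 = (h + 4)*(h - 2)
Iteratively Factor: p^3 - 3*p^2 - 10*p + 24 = (p + 3)*(p^2 - 6*p + 8) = (p - 2)*(p + 3)*(p - 4)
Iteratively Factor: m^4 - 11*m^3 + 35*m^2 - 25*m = (m - 5)*(m^3 - 6*m^2 + 5*m) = (m - 5)^2*(m^2 - m) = m*(m - 5)^2*(m - 1)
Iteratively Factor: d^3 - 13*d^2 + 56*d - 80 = (d - 4)*(d^2 - 9*d + 20) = (d - 4)^2*(d - 5)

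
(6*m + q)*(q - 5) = 6*m*q - 30*m + q^2 - 5*q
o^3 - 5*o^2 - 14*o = o*(o - 7)*(o + 2)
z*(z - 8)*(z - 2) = z^3 - 10*z^2 + 16*z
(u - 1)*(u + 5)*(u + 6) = u^3 + 10*u^2 + 19*u - 30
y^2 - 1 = (y - 1)*(y + 1)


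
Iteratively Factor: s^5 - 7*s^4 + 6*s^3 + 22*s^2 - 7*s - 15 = (s - 5)*(s^4 - 2*s^3 - 4*s^2 + 2*s + 3) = (s - 5)*(s - 1)*(s^3 - s^2 - 5*s - 3) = (s - 5)*(s - 1)*(s + 1)*(s^2 - 2*s - 3) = (s - 5)*(s - 1)*(s + 1)^2*(s - 3)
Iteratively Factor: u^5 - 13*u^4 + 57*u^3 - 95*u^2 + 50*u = (u - 1)*(u^4 - 12*u^3 + 45*u^2 - 50*u) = (u - 5)*(u - 1)*(u^3 - 7*u^2 + 10*u) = u*(u - 5)*(u - 1)*(u^2 - 7*u + 10) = u*(u - 5)*(u - 2)*(u - 1)*(u - 5)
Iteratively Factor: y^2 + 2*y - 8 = (y - 2)*(y + 4)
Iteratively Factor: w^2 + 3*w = (w + 3)*(w)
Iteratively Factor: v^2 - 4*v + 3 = (v - 1)*(v - 3)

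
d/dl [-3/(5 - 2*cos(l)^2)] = 6*sin(2*l)/(4 - cos(2*l))^2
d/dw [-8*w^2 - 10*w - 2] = -16*w - 10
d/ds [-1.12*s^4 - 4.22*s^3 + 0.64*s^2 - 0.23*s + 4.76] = -4.48*s^3 - 12.66*s^2 + 1.28*s - 0.23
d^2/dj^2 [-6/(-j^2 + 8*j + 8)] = 12*(j^2 - 8*j - 4*(j - 4)^2 - 8)/(-j^2 + 8*j + 8)^3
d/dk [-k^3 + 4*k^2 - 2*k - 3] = -3*k^2 + 8*k - 2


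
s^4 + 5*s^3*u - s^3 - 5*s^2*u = s^2*(s - 1)*(s + 5*u)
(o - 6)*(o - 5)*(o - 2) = o^3 - 13*o^2 + 52*o - 60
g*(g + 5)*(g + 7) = g^3 + 12*g^2 + 35*g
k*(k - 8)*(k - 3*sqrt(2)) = k^3 - 8*k^2 - 3*sqrt(2)*k^2 + 24*sqrt(2)*k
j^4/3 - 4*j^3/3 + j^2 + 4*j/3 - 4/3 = (j/3 + 1/3)*(j - 2)^2*(j - 1)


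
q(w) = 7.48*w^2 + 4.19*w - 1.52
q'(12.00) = 183.71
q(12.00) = 1125.88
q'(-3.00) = -40.69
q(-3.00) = 53.23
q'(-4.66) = -65.52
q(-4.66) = 141.39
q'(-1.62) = -20.05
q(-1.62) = 11.32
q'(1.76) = 30.52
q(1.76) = 29.02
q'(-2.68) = -35.90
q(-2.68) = 40.98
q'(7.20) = 111.90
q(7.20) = 416.41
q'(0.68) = 14.36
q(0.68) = 4.79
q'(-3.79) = -52.51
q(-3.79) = 90.04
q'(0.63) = 13.61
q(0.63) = 4.09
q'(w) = 14.96*w + 4.19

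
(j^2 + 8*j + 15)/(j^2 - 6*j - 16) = (j^2 + 8*j + 15)/(j^2 - 6*j - 16)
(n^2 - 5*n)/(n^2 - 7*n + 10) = n/(n - 2)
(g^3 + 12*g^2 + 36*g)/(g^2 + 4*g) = (g^2 + 12*g + 36)/(g + 4)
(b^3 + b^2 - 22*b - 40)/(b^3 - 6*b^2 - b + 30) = (b + 4)/(b - 3)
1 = 1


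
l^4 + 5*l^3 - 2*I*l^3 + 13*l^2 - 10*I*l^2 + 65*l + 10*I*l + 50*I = (l + 5)*(l - 5*I)*(l + I)*(l + 2*I)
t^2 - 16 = (t - 4)*(t + 4)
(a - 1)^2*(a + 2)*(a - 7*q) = a^4 - 7*a^3*q - 3*a^2 + 21*a*q + 2*a - 14*q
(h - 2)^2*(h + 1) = h^3 - 3*h^2 + 4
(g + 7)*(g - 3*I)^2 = g^3 + 7*g^2 - 6*I*g^2 - 9*g - 42*I*g - 63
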